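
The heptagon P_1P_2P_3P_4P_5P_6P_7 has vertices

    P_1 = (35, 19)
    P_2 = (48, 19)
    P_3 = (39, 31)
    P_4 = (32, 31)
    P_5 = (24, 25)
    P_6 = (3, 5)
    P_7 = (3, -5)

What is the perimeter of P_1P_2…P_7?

|P_1P_2| = √((13)² + (0)²) = √169 = 13
|P_2P_3| = √((-9)² + (12)²) = √225 = 15
|P_3P_4| = √((-7)² + (0)²) = √49 = 7
|P_4P_5| = √((-8)² + (-6)²) = √100 = 10
|P_5P_6| = √((-21)² + (-20)²) = √841 = 29
|P_6P_7| = √((0)² + (-10)²) = √100 = 10
|P_7P_1| = √((32)² + (24)²) = √1600 = 40
Perimeter = 13 + 15 + 7 + 10 + 29 + 10 + 40 = 124.

124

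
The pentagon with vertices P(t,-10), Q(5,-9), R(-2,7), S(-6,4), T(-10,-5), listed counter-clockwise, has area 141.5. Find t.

Write out the shoelace sum; only the two edges meeting at P involve t:
2·Area = [((-10)·(-10) − t·(-5)) + (t·(-9) − 5·(-10))] + 121
       = -4·t + 271 = 283
⇒ t = -3.

-3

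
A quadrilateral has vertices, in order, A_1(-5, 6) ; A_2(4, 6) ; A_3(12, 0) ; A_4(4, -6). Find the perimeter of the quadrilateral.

44

|A_1A_2| = √((9)² + (0)²) = √81 = 9
|A_2A_3| = √((8)² + (-6)²) = √100 = 10
|A_3A_4| = √((-8)² + (-6)²) = √100 = 10
|A_4A_1| = √((-9)² + (12)²) = √225 = 15
Perimeter = 9 + 10 + 10 + 15 = 44.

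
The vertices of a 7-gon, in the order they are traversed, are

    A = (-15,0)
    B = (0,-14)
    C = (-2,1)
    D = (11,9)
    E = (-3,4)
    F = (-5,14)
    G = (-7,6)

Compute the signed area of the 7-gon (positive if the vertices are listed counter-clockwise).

Apply the shoelace formula: 2A = Σ (x_i·y_{i+1} − x_{i+1}·y_i), indices taken mod 7.
Σ = (210) + (-28) + (-29) + (71) + (-22) + (68) + (90) = 360
Signed area = Σ/2 = 180 (positive ⇒ counter-clockwise traversal).

180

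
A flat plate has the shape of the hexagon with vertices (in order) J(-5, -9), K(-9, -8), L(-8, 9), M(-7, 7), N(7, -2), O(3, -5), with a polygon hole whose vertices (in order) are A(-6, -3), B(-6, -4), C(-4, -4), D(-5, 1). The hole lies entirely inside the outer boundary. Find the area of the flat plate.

Outer boundary:
Apply the shoelace (surveyor's) formula: 2A = Σ (x_i·y_{i+1} − x_{i+1}·y_i), indices taken mod 6.
Cross-terms: -41, -145, 7, -35, -29, -52  ⇒  Σ = -295
Area = |Σ|/2 = 147.5.
Hole:
Cross-terms: 6, 8, -24, 21  ⇒  Σ = 11
Area = |Σ|/2 = 5.5.
Net area = 147.5 − 5.5 = 142.

142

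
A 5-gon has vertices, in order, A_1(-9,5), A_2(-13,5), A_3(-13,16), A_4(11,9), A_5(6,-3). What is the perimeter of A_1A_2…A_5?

70

|A_1A_2| = √((-4)² + (0)²) = √16 = 4
|A_2A_3| = √((0)² + (11)²) = √121 = 11
|A_3A_4| = √((24)² + (-7)²) = √625 = 25
|A_4A_5| = √((-5)² + (-12)²) = √169 = 13
|A_5A_1| = √((-15)² + (8)²) = √289 = 17
Perimeter = 4 + 11 + 25 + 13 + 17 = 70.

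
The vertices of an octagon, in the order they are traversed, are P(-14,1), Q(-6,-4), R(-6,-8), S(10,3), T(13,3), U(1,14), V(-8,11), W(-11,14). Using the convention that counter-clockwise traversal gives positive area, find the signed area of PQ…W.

Apply the shoelace (surveyor's) formula: 2A = Σ (x_i·y_{i+1} − x_{i+1}·y_i), indices taken mod 8.
Cross-terms: 62, 24, 62, -9, 179, 123, 9, 185  ⇒  Σ = 635
Signed area = Σ/2 = 317.5 (positive ⇒ counter-clockwise traversal).

317.5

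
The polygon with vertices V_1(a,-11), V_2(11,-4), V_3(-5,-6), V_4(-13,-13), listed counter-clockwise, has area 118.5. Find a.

8

The doubled signed area Σ (x_i y_{i+1} − x_{i+1} y_i) is linear in a.
With a=0 it equals 165; the coefficient of a is 9 (from the two edges through V_1).
So 9·a + 165 = 2·118.5 = 237 ⇒ a = 8.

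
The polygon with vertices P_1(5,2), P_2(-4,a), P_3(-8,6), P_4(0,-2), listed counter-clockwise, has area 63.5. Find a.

9

Write out the shoelace sum; only the two edges meeting at P_2 involve a:
2·Area = [(5·a − (-4)·2) + ((-4)·6 − (-8)·a)] + 26
       = 13·a + 10 = 127
⇒ a = 9.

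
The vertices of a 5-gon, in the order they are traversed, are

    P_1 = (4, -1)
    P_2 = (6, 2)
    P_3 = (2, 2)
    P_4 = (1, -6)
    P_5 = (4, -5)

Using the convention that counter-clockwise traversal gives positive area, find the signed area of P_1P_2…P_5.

21.5

Apply Gauss's area formula: 2A = Σ (x_i·y_{i+1} − x_{i+1}·y_i), indices taken mod 5.
Σ = (14) + (8) + (-14) + (19) + (16) = 43
Signed area = Σ/2 = 21.5 (positive ⇒ counter-clockwise traversal).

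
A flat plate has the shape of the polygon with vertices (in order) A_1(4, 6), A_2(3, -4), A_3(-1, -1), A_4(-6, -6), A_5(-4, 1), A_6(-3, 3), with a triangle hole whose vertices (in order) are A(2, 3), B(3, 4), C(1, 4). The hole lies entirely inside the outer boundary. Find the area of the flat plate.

Outer boundary:
Σ = (-34) + (-7) + (0) + (-30) + (-9) + (-30) = -110
Area = |Σ|/2 = 55.
Hole:
Apply the shoelace formula: 2A = Σ (x_i·y_{i+1} − x_{i+1}·y_i), indices taken mod 3.
Cross-terms: -1, 8, -5  ⇒  Σ = 2
Area = |Σ|/2 = 1.
Net area = 55 − 1 = 54.

54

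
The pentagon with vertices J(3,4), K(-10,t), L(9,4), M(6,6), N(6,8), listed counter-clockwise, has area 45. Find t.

Write out the shoelace sum; only the two edges meeting at K involve t:
2·Area = [(3·t − (-10)·4) + ((-10)·4 − 9·t)] + 42
       = -6·t + 42 = 90
⇒ t = -8.

-8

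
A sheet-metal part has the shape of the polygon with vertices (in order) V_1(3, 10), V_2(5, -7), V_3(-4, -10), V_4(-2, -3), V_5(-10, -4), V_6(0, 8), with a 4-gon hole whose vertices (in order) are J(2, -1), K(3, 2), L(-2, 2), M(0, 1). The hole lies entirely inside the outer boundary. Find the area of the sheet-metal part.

Outer boundary:
Apply the shoelace (surveyor's) formula: 2A = Σ (x_i·y_{i+1} − x_{i+1}·y_i), indices taken mod 6.
Cross-terms: -71, -78, -8, -22, -80, -24  ⇒  Σ = -283
Area = |Σ|/2 = 141.5.
Hole:
Apply the shoelace (surveyor's) formula: 2A = Σ (x_i·y_{i+1} − x_{i+1}·y_i), indices taken mod 4.
Σ = (7) + (10) + (-2) + (-2) = 13
Area = |Σ|/2 = 6.5.
Net area = 141.5 − 6.5 = 135.

135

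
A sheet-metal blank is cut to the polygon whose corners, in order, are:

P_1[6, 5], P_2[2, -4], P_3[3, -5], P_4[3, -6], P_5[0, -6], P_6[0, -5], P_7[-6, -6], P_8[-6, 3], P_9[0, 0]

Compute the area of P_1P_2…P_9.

Apply Gauss's area formula: 2A = Σ (x_i·y_{i+1} − x_{i+1}·y_i), indices taken mod 9.
Cross-terms: -34, 2, -3, -18, 0, -30, -54, 0, 0  ⇒  Σ = -137
Area = |Σ|/2 = 68.5.

68.5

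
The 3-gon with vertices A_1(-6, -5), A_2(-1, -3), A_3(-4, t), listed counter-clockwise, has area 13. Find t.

The doubled signed area Σ (x_i y_{i+1} − x_{i+1} y_i) is linear in t.
With t=0 it equals 21; the coefficient of t is 5 (from the two edges through A_3).
So 5·t + 21 = 2·13 = 26 ⇒ t = 1.

1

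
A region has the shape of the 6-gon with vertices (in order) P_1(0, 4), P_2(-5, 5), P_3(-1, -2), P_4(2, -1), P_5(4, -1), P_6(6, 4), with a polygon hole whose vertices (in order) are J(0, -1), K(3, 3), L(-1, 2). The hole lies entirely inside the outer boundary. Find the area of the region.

37.5

Outer boundary:
Apply Gauss's area formula: 2A = Σ (x_i·y_{i+1} − x_{i+1}·y_i), indices taken mod 6.
Cross-terms: 20, 15, 5, 2, 22, 24  ⇒  Σ = 88
Area = |Σ|/2 = 44.
Hole:
Apply the shoelace (surveyor's) formula: 2A = Σ (x_i·y_{i+1} − x_{i+1}·y_i), indices taken mod 3.
J→K: (0)(3) − (3)(-1) = 3
K→L: (3)(2) − (-1)(3) = 9
L→J: (-1)(-1) − (0)(2) = 1
Σ = 13
Area = |Σ|/2 = 6.5.
Net area = 44 − 6.5 = 37.5.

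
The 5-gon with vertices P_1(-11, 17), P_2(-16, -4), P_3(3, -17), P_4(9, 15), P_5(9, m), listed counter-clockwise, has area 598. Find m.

The doubled signed area Σ (x_i y_{i+1} − x_{i+1} y_i) is linear in m.
With m=0 it equals 816; the coefficient of m is 20 (from the two edges through P_5).
So 20·m + 816 = 2·598 = 1196 ⇒ m = 19.

19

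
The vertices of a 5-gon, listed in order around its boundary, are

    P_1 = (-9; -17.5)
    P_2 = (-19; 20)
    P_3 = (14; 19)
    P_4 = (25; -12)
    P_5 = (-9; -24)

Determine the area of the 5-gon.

Apply the surveyor's formula: 2A = Σ (x_i·y_{i+1} − x_{i+1}·y_i), indices taken mod 5.
Cross-terms: -512.5, -641, -643, -708, -58.5  ⇒  Σ = -2563
Area = |Σ|/2 = 1281.5.

1281.5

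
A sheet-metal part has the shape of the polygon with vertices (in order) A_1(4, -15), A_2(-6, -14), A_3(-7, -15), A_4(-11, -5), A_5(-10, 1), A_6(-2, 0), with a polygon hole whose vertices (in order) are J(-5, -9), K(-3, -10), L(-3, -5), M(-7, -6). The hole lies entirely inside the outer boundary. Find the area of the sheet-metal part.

144.5

Outer boundary:
Σ = (-146) + (-8) + (-130) + (-61) + (2) + (30) = -313
Area = |Σ|/2 = 156.5.
Hole:
J→K: (-5)(-10) − (-3)(-9) = 23
K→L: (-3)(-5) − (-3)(-10) = -15
L→M: (-3)(-6) − (-7)(-5) = -17
M→J: (-7)(-9) − (-5)(-6) = 33
Σ = 24
Area = |Σ|/2 = 12.
Net area = 156.5 − 12 = 144.5.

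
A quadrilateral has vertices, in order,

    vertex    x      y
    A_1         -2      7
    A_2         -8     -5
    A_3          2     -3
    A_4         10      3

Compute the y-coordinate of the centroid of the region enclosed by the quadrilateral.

Apply the surveyor's formula. First the cross-terms c_i = x_i·y_{i+1} − x_{i+1}·y_i:
  66, 34, 36, 76  ⇒  2A = 212, A = 106.
Then Σ (y_i + y_{i+1})·c_i = 620, so ȳ = 620 / (6·106) = 155/159.

155/159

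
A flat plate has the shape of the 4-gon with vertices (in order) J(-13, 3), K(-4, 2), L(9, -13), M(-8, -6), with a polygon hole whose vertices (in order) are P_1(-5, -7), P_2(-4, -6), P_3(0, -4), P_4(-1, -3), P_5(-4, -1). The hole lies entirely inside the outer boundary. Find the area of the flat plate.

107

Outer boundary:
Apply the shoelace (surveyor's) formula: 2A = Σ (x_i·y_{i+1} − x_{i+1}·y_i), indices taken mod 4.
Σ = (-14) + (34) + (-158) + (-102) = -240
Area = |Σ|/2 = 120.
Hole:
Apply the surveyor's formula: 2A = Σ (x_i·y_{i+1} − x_{i+1}·y_i), indices taken mod 5.
Cross-terms: 2, 16, -4, -11, 23  ⇒  Σ = 26
Area = |Σ|/2 = 13.
Net area = 120 − 13 = 107.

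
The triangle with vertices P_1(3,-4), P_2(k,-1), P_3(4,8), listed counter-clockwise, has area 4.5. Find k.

Write out the shoelace sum; only the two edges meeting at P_2 involve k:
2·Area = [(3·(-1) − k·(-4)) + (k·8 − 4·(-1))] + -40
       = 12·k + -39 = 9
⇒ k = 4.

4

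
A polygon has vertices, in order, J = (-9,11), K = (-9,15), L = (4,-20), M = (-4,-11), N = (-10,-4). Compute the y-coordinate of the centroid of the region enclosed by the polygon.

-337/105

Apply Gauss's area formula. First the cross-terms c_i = x_i·y_{i+1} − x_{i+1}·y_i:
  -36, 120, -124, -94, -146  ⇒  2A = -280, A = -140.
Then Σ (y_i + y_{i+1})·c_i = 2696, so ȳ = 2696 / (6·(-140)) = -337/105.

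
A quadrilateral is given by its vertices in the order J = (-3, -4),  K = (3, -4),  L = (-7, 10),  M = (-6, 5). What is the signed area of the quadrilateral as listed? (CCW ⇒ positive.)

J→K: (-3)(-4) − (3)(-4) = 24
K→L: (3)(10) − (-7)(-4) = 2
L→M: (-7)(5) − (-6)(10) = 25
M→J: (-6)(-4) − (-3)(5) = 39
Σ = 90
Signed area = Σ/2 = 45 (positive ⇒ counter-clockwise traversal).

45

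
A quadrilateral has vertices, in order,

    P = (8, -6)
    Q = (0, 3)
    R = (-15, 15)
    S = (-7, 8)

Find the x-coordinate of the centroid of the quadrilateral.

-175/96

Apply Gauss's area formula. First the cross-terms c_i = x_i·y_{i+1} − x_{i+1}·y_i:
  24, 45, -15, -22  ⇒  2A = 32, A = 16.
Then Σ (x_i + x_{i+1})·c_i = -175, so x̄ = -175 / (6·16) = -175/96.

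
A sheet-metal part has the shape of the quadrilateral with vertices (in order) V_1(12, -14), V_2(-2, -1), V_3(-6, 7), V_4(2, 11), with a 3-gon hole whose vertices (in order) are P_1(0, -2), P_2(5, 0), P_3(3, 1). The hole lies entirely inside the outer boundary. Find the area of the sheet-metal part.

145.5

Outer boundary:
Apply the surveyor's formula: 2A = Σ (x_i·y_{i+1} − x_{i+1}·y_i), indices taken mod 4.
V_1→V_2: (12)(-1) − (-2)(-14) = -40
V_2→V_3: (-2)(7) − (-6)(-1) = -20
V_3→V_4: (-6)(11) − (2)(7) = -80
V_4→V_1: (2)(-14) − (12)(11) = -160
Σ = -300
Area = |Σ|/2 = 150.
Hole:
Apply the shoelace (surveyor's) formula: 2A = Σ (x_i·y_{i+1} − x_{i+1}·y_i), indices taken mod 3.
Cross-terms: 10, 5, -6  ⇒  Σ = 9
Area = |Σ|/2 = 4.5.
Net area = 150 − 4.5 = 145.5.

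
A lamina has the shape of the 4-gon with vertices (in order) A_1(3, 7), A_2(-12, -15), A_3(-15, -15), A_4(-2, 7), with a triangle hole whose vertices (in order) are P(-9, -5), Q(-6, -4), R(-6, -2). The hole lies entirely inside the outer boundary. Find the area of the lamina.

85

Outer boundary:
Σ = (39) + (-45) + (-135) + (-35) = -176
Area = |Σ|/2 = 88.
Hole:
P→Q: (-9)(-4) − (-6)(-5) = 6
Q→R: (-6)(-2) − (-6)(-4) = -12
R→P: (-6)(-5) − (-9)(-2) = 12
Σ = 6
Area = |Σ|/2 = 3.
Net area = 88 − 3 = 85.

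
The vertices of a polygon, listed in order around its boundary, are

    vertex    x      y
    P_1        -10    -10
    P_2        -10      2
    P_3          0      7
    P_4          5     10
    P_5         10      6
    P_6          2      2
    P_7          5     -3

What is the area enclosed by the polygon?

191.5

Σ = (-120) + (-70) + (-35) + (-70) + (8) + (-16) + (-80) = -383
Area = |Σ|/2 = 191.5.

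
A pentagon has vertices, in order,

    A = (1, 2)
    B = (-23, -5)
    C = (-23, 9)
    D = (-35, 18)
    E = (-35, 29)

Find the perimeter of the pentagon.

110

|AB| = √((-24)² + (-7)²) = √625 = 25
|BC| = √((0)² + (14)²) = √196 = 14
|CD| = √((-12)² + (9)²) = √225 = 15
|DE| = √((0)² + (11)²) = √121 = 11
|EA| = √((36)² + (-27)²) = √2025 = 45
Perimeter = 25 + 14 + 15 + 11 + 45 = 110.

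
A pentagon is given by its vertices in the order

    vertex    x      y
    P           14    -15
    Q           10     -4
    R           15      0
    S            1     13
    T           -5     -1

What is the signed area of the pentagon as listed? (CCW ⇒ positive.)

251

Cross-terms: 94, 60, 195, 64, 89  ⇒  Σ = 502
Signed area = Σ/2 = 251 (positive ⇒ counter-clockwise traversal).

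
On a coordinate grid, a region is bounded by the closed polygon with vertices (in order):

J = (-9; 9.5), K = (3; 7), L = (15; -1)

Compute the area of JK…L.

Apply the surveyor's formula: 2A = Σ (x_i·y_{i+1} − x_{i+1}·y_i), indices taken mod 3.
Σ = (-91.5) + (-108) + (133.5) = -66
Area = |Σ|/2 = 33.

33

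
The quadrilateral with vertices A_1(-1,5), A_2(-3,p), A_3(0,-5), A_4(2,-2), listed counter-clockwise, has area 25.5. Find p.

-3

The doubled signed area Σ (x_i y_{i+1} − x_{i+1} y_i) is linear in p.
With p=0 it equals 48; the coefficient of p is -1 (from the two edges through A_2).
So -1·p + 48 = 2·25.5 = 51 ⇒ p = -3.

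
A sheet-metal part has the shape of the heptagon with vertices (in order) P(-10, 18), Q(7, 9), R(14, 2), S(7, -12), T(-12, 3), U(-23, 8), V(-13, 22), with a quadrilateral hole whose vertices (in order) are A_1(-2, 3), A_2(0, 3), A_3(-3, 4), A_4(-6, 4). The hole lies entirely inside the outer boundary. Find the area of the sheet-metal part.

535.5

Outer boundary:
Σ = (-216) + (-112) + (-182) + (-123) + (-27) + (-402) + (-14) = -1076
Area = |Σ|/2 = 538.
Hole:
A_1→A_2: (-2)(3) − (0)(3) = -6
A_2→A_3: (0)(4) − (-3)(3) = 9
A_3→A_4: (-3)(4) − (-6)(4) = 12
A_4→A_1: (-6)(3) − (-2)(4) = -10
Σ = 5
Area = |Σ|/2 = 2.5.
Net area = 538 − 2.5 = 535.5.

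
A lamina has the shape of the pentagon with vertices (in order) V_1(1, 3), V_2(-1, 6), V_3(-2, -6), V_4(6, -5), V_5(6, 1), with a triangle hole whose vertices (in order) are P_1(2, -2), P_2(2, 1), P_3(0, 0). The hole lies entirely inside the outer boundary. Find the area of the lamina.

60

Outer boundary:
Σ = (9) + (18) + (46) + (36) + (17) = 126
Area = |Σ|/2 = 63.
Hole:
Apply the surveyor's formula: 2A = Σ (x_i·y_{i+1} − x_{i+1}·y_i), indices taken mod 3.
Σ = (6) + (0) + (0) = 6
Area = |Σ|/2 = 3.
Net area = 63 − 3 = 60.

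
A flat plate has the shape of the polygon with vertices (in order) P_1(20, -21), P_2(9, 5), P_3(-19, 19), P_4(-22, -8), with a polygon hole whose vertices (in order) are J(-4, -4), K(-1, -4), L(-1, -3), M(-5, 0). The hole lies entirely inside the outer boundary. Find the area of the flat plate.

865.5

Outer boundary:
P_1→P_2: (20)(5) − (9)(-21) = 289
P_2→P_3: (9)(19) − (-19)(5) = 266
P_3→P_4: (-19)(-8) − (-22)(19) = 570
P_4→P_1: (-22)(-21) − (20)(-8) = 622
Σ = 1747
Area = |Σ|/2 = 873.5.
Hole:
Apply the shoelace (surveyor's) formula: 2A = Σ (x_i·y_{i+1} − x_{i+1}·y_i), indices taken mod 4.
Cross-terms: 12, -1, -15, 20  ⇒  Σ = 16
Area = |Σ|/2 = 8.
Net area = 873.5 − 8 = 865.5.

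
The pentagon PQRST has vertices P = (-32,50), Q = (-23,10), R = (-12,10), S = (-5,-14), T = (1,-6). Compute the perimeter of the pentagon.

|PQ| = √((9)² + (-40)²) = √1681 = 41
|QR| = √((11)² + (0)²) = √121 = 11
|RS| = √((7)² + (-24)²) = √625 = 25
|ST| = √((6)² + (8)²) = √100 = 10
|TP| = √((-33)² + (56)²) = √4225 = 65
Perimeter = 41 + 11 + 25 + 10 + 65 = 152.

152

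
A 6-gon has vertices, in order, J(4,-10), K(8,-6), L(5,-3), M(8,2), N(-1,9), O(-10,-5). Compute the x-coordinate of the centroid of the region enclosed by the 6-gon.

-1/21

Apply the shoelace (surveyor's) formula. First the cross-terms c_i = x_i·y_{i+1} − x_{i+1}·y_i:
  56, 6, 34, 74, 95, 120  ⇒  2A = 385, A = 192.5.
Then Σ (x_i + x_{i+1})·c_i = -55, so x̄ = -55 / (6·192.5) = -1/21.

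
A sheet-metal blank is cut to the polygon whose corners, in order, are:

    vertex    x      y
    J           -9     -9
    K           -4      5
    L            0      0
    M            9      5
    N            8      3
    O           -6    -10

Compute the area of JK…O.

96

Apply the shoelace formula: 2A = Σ (x_i·y_{i+1} − x_{i+1}·y_i), indices taken mod 6.
J→K: (-9)(5) − (-4)(-9) = -81
K→L: (-4)(0) − (0)(5) = 0
L→M: (0)(5) − (9)(0) = 0
M→N: (9)(3) − (8)(5) = -13
N→O: (8)(-10) − (-6)(3) = -62
O→J: (-6)(-9) − (-9)(-10) = -36
Σ = -192
Area = |Σ|/2 = 96.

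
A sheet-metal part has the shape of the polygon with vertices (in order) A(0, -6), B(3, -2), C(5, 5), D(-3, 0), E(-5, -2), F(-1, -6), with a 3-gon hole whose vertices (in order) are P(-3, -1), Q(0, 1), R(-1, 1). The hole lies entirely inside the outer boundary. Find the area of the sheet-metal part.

48

Outer boundary:
Apply Gauss's area formula: 2A = Σ (x_i·y_{i+1} − x_{i+1}·y_i), indices taken mod 6.
A→B: (0)(-2) − (3)(-6) = 18
B→C: (3)(5) − (5)(-2) = 25
C→D: (5)(0) − (-3)(5) = 15
D→E: (-3)(-2) − (-5)(0) = 6
E→F: (-5)(-6) − (-1)(-2) = 28
F→A: (-1)(-6) − (0)(-6) = 6
Σ = 98
Area = |Σ|/2 = 49.
Hole:
Apply Gauss's area formula: 2A = Σ (x_i·y_{i+1} − x_{i+1}·y_i), indices taken mod 3.
Σ = (-3) + (1) + (4) = 2
Area = |Σ|/2 = 1.
Net area = 49 − 1 = 48.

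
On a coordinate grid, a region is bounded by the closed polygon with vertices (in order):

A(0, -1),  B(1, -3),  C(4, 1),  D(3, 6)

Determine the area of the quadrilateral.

Apply the surveyor's formula: 2A = Σ (x_i·y_{i+1} − x_{i+1}·y_i), indices taken mod 4.
Cross-terms: 1, 13, 21, -3  ⇒  Σ = 32
Area = |Σ|/2 = 16.

16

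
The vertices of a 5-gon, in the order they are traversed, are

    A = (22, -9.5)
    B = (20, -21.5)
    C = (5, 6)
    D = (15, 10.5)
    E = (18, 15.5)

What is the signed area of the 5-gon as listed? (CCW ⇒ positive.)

Apply the shoelace (surveyor's) formula: 2A = Σ (x_i·y_{i+1} − x_{i+1}·y_i), indices taken mod 5.
Σ = (-283) + (227.5) + (-37.5) + (43.5) + (-512) = -561.5
Signed area = Σ/2 = -280.75 (negative ⇒ clockwise traversal).

-280.75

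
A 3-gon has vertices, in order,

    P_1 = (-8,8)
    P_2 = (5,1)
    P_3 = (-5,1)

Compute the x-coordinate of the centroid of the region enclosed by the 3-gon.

-8/3

Apply the shoelace formula. First the cross-terms c_i = x_i·y_{i+1} − x_{i+1}·y_i:
  -48, 10, -32  ⇒  2A = -70, A = -35.
Then Σ (x_i + x_{i+1})·c_i = 560, so x̄ = 560 / (6·(-35)) = -8/3.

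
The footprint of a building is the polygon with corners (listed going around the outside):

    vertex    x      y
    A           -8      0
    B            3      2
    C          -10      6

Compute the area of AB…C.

35

Apply the surveyor's formula: 2A = Σ (x_i·y_{i+1} − x_{i+1}·y_i), indices taken mod 3.
Σ = (-16) + (38) + (48) = 70
Area = |Σ|/2 = 35.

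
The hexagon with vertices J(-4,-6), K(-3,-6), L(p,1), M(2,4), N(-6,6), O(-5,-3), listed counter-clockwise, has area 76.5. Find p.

The doubled signed area Σ (x_i y_{i+1} − x_{i+1} y_i) is linear in p.
With p=0 it equals 103; the coefficient of p is 10 (from the two edges through L).
So 10·p + 103 = 2·76.5 = 153 ⇒ p = 5.

5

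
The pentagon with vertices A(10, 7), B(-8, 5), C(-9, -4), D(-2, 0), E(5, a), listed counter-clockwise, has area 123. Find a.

-3

Write out the shoelace sum; only the two edges meeting at E involve a:
2·Area = [((-2)·a − 5·0) + (5·7 − 10·a)] + 175
       = -12·a + 210 = 246
⇒ a = -3.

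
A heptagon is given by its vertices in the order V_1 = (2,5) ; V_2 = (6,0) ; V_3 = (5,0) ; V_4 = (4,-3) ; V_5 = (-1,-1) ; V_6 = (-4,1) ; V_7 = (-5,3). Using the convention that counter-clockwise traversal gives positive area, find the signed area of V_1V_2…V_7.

Cross-terms: -30, 0, -15, -7, -5, -7, -31  ⇒  Σ = -95
Signed area = Σ/2 = -47.5 (negative ⇒ clockwise traversal).

-47.5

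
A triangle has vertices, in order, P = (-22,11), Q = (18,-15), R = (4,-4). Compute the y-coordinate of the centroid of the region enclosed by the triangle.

Apply the shoelace formula. First the cross-terms c_i = x_i·y_{i+1} − x_{i+1}·y_i:
  132, -12, -44  ⇒  2A = 76, A = 38.
Then Σ (y_i + y_{i+1})·c_i = -608, so ȳ = -608 / (6·38) = -8/3.

-8/3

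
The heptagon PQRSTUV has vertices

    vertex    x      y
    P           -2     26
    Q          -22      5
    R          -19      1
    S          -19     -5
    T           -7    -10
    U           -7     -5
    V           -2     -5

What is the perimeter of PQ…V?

94

|PQ| = √((-20)² + (-21)²) = √841 = 29
|QR| = √((3)² + (-4)²) = √25 = 5
|RS| = √((0)² + (-6)²) = √36 = 6
|ST| = √((12)² + (-5)²) = √169 = 13
|TU| = √((0)² + (5)²) = √25 = 5
|UV| = √((5)² + (0)²) = √25 = 5
|VP| = √((0)² + (31)²) = √961 = 31
Perimeter = 29 + 5 + 6 + 13 + 5 + 5 + 31 = 94.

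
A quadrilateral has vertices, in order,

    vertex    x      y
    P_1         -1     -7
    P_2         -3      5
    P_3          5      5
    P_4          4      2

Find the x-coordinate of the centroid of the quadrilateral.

8/17

Apply the surveyor's formula. First the cross-terms c_i = x_i·y_{i+1} − x_{i+1}·y_i:
  -26, -40, -10, -26  ⇒  2A = -102, A = -51.
Then Σ (x_i + x_{i+1})·c_i = -144, so x̄ = -144 / (6·(-51)) = 8/17.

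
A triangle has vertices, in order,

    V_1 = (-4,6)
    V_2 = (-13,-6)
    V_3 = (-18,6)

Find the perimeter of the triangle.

|V_1V_2| = √((-9)² + (-12)²) = √225 = 15
|V_2V_3| = √((-5)² + (12)²) = √169 = 13
|V_3V_1| = √((14)² + (0)²) = √196 = 14
Perimeter = 15 + 13 + 14 = 42.

42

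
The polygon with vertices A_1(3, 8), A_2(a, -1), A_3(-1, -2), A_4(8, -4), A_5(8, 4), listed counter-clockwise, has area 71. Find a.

-1

The doubled signed area Σ (x_i y_{i+1} − x_{i+1} y_i) is linear in a.
With a=0 it equals 132; the coefficient of a is -10 (from the two edges through A_2).
So -10·a + 132 = 2·71 = 142 ⇒ a = -1.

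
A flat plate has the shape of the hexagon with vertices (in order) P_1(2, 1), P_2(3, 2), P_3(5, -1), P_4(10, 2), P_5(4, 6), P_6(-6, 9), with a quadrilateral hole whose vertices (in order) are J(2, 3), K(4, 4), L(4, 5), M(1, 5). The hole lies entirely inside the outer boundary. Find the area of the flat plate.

50

Outer boundary:
Σ = (1) + (-13) + (20) + (52) + (72) + (-24) = 108
Area = |Σ|/2 = 54.
Hole:
Apply Gauss's area formula: 2A = Σ (x_i·y_{i+1} − x_{i+1}·y_i), indices taken mod 4.
Σ = (-4) + (4) + (15) + (-7) = 8
Area = |Σ|/2 = 4.
Net area = 54 − 4 = 50.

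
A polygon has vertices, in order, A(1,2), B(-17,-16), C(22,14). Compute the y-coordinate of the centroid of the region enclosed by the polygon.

0

Apply the shoelace (surveyor's) formula. First the cross-terms c_i = x_i·y_{i+1} − x_{i+1}·y_i:
  18, 114, 30  ⇒  2A = 162, A = 81.
Then Σ (y_i + y_{i+1})·c_i = 0, so ȳ = 0 / (6·81) = 0.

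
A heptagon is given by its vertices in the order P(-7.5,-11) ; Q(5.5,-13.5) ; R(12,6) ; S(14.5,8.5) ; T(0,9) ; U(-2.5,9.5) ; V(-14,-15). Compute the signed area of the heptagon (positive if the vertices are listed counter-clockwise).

368.375

Apply the shoelace formula: 2A = Σ (x_i·y_{i+1} − x_{i+1}·y_i), indices taken mod 7.
Σ = (161.75) + (195) + (15) + (130.5) + (22.5) + (170.5) + (41.5) = 736.75
Signed area = Σ/2 = 368.375 (positive ⇒ counter-clockwise traversal).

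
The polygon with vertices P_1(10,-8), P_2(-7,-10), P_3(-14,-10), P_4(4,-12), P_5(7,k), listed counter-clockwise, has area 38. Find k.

-11

Write out the shoelace sum; only the two edges meeting at P_5 involve k:
2·Area = [(4·k − 7·(-12)) + (7·(-8) − 10·k)] + -18
       = -6·k + 10 = 76
⇒ k = -11.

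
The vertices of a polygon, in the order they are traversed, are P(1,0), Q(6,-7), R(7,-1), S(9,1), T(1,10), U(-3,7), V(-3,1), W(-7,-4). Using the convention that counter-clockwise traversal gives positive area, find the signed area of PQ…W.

109.5

Σ = (-7) + (43) + (16) + (89) + (37) + (18) + (19) + (4) = 219
Signed area = Σ/2 = 109.5 (positive ⇒ counter-clockwise traversal).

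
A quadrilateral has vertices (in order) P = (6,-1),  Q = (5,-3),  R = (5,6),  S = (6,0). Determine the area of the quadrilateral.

5

Σ = (-13) + (45) + (-36) + (-6) = -10
Area = |Σ|/2 = 5.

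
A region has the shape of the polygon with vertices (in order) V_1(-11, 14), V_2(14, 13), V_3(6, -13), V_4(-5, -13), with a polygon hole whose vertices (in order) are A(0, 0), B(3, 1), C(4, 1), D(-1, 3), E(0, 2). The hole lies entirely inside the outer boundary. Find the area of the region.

Outer boundary:
Σ = (-339) + (-260) + (-143) + (-213) = -955
Area = |Σ|/2 = 477.5.
Hole:
Apply the shoelace (surveyor's) formula: 2A = Σ (x_i·y_{i+1} − x_{i+1}·y_i), indices taken mod 5.
Cross-terms: 0, -1, 13, -2, 0  ⇒  Σ = 10
Area = |Σ|/2 = 5.
Net area = 477.5 − 5 = 472.5.

472.5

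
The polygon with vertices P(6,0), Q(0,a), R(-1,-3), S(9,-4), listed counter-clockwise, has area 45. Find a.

5

The doubled signed area Σ (x_i y_{i+1} − x_{i+1} y_i) is linear in a.
With a=0 it equals 55; the coefficient of a is 7 (from the two edges through Q).
So 7·a + 55 = 2·45 = 90 ⇒ a = 5.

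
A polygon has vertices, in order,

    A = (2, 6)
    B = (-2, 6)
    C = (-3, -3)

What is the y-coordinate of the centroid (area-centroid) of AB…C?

3

Apply the surveyor's formula. First the cross-terms c_i = x_i·y_{i+1} − x_{i+1}·y_i:
  24, 24, -12  ⇒  2A = 36, A = 18.
Then Σ (y_i + y_{i+1})·c_i = 324, so ȳ = 324 / (6·18) = 3.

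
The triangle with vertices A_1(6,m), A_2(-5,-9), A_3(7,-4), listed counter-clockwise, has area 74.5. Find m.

The doubled signed area Σ (x_i y_{i+1} − x_{i+1} y_i) is linear in m.
With m=0 it equals 53; the coefficient of m is 12 (from the two edges through A_1).
So 12·m + 53 = 2·74.5 = 149 ⇒ m = 8.

8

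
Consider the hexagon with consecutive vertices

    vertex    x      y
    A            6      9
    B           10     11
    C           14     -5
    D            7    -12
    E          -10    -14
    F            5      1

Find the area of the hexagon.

240

Apply the shoelace (surveyor's) formula: 2A = Σ (x_i·y_{i+1} − x_{i+1}·y_i), indices taken mod 6.
Cross-terms: -24, -204, -133, -218, 60, 39  ⇒  Σ = -480
Area = |Σ|/2 = 240.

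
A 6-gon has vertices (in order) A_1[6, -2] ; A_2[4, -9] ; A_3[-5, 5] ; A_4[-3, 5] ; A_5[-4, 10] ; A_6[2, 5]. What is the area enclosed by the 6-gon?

Apply the shoelace (surveyor's) formula: 2A = Σ (x_i·y_{i+1} − x_{i+1}·y_i), indices taken mod 6.
Σ = (-46) + (-25) + (-10) + (-10) + (-40) + (-34) = -165
Area = |Σ|/2 = 82.5.

82.5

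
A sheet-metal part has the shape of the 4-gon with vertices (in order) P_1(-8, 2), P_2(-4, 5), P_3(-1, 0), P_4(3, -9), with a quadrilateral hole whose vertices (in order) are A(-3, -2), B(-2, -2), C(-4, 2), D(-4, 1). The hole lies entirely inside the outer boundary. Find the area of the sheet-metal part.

Outer boundary:
Apply the shoelace (surveyor's) formula: 2A = Σ (x_i·y_{i+1} − x_{i+1}·y_i), indices taken mod 4.
Cross-terms: -32, 5, 9, -66  ⇒  Σ = -84
Area = |Σ|/2 = 42.
Hole:
Apply the shoelace (surveyor's) formula: 2A = Σ (x_i·y_{i+1} − x_{i+1}·y_i), indices taken mod 4.
Σ = (2) + (-12) + (4) + (11) = 5
Area = |Σ|/2 = 2.5.
Net area = 42 − 2.5 = 39.5.

39.5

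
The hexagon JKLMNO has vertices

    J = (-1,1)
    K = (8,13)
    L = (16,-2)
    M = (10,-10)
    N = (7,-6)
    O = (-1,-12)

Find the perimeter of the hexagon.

70

|JK| = √((9)² + (12)²) = √225 = 15
|KL| = √((8)² + (-15)²) = √289 = 17
|LM| = √((-6)² + (-8)²) = √100 = 10
|MN| = √((-3)² + (4)²) = √25 = 5
|NO| = √((-8)² + (-6)²) = √100 = 10
|OJ| = √((0)² + (13)²) = √169 = 13
Perimeter = 15 + 17 + 10 + 5 + 10 + 13 = 70.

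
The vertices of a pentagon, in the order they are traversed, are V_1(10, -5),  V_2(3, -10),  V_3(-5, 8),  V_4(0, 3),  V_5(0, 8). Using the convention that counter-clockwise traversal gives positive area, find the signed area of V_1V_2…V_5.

Cross-terms: -85, -26, -15, 0, -80  ⇒  Σ = -206
Signed area = Σ/2 = -103 (negative ⇒ clockwise traversal).

-103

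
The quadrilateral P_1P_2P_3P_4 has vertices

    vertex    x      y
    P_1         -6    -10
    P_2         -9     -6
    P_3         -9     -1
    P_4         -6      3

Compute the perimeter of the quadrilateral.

|P_1P_2| = √((-3)² + (4)²) = √25 = 5
|P_2P_3| = √((0)² + (5)²) = √25 = 5
|P_3P_4| = √((3)² + (4)²) = √25 = 5
|P_4P_1| = √((0)² + (-13)²) = √169 = 13
Perimeter = 5 + 5 + 5 + 13 = 28.

28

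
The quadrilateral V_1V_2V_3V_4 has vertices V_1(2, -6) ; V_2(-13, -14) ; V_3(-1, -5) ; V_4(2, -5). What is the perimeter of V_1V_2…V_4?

|V_1V_2| = √((-15)² + (-8)²) = √289 = 17
|V_2V_3| = √((12)² + (9)²) = √225 = 15
|V_3V_4| = √((3)² + (0)²) = √9 = 3
|V_4V_1| = √((0)² + (-1)²) = √1 = 1
Perimeter = 17 + 15 + 3 + 1 = 36.

36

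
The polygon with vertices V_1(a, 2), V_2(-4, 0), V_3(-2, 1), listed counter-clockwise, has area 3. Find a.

-6

The doubled signed area Σ (x_i y_{i+1} − x_{i+1} y_i) is linear in a.
With a=0 it equals 0; the coefficient of a is -1 (from the two edges through V_1).
So -1·a + 0 = 2·3 = 6 ⇒ a = -6.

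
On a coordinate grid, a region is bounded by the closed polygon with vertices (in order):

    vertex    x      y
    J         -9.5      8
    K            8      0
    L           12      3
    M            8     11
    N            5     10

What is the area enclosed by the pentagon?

114

Apply the shoelace (surveyor's) formula: 2A = Σ (x_i·y_{i+1} − x_{i+1}·y_i), indices taken mod 5.
Cross-terms: -64, 24, 108, 25, 135  ⇒  Σ = 228
Area = |Σ|/2 = 114.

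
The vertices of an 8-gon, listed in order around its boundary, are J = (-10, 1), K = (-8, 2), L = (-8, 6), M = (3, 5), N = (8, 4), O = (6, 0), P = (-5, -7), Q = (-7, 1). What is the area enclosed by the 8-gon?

Apply Gauss's area formula: 2A = Σ (x_i·y_{i+1} − x_{i+1}·y_i), indices taken mod 8.
Σ = (-12) + (-32) + (-58) + (-28) + (-24) + (-42) + (-54) + (3) = -247
Area = |Σ|/2 = 123.5.

123.5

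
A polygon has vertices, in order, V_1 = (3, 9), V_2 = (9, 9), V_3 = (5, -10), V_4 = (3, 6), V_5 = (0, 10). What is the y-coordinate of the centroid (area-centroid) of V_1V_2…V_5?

Apply the shoelace formula. First the cross-terms c_i = x_i·y_{i+1} − x_{i+1}·y_i:
  -54, -135, 60, 30, -30  ⇒  2A = -129, A = -64.5.
Then Σ (y_i + y_{i+1})·c_i = -1167, so ȳ = -1167 / (6·(-64.5)) = 389/129.

389/129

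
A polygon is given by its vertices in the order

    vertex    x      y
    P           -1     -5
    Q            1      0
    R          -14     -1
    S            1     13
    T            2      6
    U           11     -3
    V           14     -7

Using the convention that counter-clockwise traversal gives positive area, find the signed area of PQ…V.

-190.5

Apply Gauss's area formula: 2A = Σ (x_i·y_{i+1} − x_{i+1}·y_i), indices taken mod 7.
Cross-terms: 5, -1, -181, -20, -72, -35, -77  ⇒  Σ = -381
Signed area = Σ/2 = -190.5 (negative ⇒ clockwise traversal).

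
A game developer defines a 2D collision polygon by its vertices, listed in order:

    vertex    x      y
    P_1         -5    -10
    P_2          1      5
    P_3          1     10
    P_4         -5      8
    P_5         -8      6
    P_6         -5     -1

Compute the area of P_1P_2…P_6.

82.5

Apply the shoelace (surveyor's) formula: 2A = Σ (x_i·y_{i+1} − x_{i+1}·y_i), indices taken mod 6.
Cross-terms: -15, 5, 58, 34, 38, 45  ⇒  Σ = 165
Area = |Σ|/2 = 82.5.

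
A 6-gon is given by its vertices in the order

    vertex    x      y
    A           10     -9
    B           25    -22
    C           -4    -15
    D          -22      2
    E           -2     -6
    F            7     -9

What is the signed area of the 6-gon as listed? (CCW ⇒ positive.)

Σ = (5) + (-463) + (-338) + (136) + (60) + (27) = -573
Signed area = Σ/2 = -286.5 (negative ⇒ clockwise traversal).

-286.5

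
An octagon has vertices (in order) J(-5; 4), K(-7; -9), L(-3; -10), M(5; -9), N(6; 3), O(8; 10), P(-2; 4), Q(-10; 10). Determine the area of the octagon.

Apply the shoelace formula: 2A = Σ (x_i·y_{i+1} − x_{i+1}·y_i), indices taken mod 8.
Cross-terms: 73, 43, 77, 69, 36, 52, 20, 10  ⇒  Σ = 380
Area = |Σ|/2 = 190.

190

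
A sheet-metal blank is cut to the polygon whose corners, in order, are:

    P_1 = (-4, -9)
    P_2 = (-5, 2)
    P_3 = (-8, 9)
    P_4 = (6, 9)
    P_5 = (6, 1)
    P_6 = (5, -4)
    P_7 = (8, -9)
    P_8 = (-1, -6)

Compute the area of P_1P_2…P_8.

185

Apply the surveyor's formula: 2A = Σ (x_i·y_{i+1} − x_{i+1}·y_i), indices taken mod 8.
Σ = (-53) + (-29) + (-126) + (-48) + (-29) + (-13) + (-57) + (-15) = -370
Area = |Σ|/2 = 185.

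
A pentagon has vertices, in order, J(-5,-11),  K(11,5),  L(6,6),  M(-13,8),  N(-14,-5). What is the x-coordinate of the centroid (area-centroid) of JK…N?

Apply the shoelace formula. First the cross-terms c_i = x_i·y_{i+1} − x_{i+1}·y_i:
  96, 36, 126, 177, 129  ⇒  2A = 564, A = 282.
Then Σ (x_i + x_{i+1})·c_i = -6924, so x̄ = -6924 / (6·282) = -577/141.

-577/141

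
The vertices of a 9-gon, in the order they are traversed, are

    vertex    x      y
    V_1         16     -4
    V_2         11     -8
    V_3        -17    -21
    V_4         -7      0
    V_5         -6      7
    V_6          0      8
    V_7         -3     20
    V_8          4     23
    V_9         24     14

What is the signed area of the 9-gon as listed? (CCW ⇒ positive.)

Apply the surveyor's formula: 2A = Σ (x_i·y_{i+1} − x_{i+1}·y_i), indices taken mod 9.
Cross-terms: -84, -367, -147, -49, -48, 24, -149, -496, -320  ⇒  Σ = -1636
Signed area = Σ/2 = -818 (negative ⇒ clockwise traversal).

-818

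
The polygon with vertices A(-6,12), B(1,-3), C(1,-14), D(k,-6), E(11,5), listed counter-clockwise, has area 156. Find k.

5

Write out the shoelace sum; only the two edges meeting at D involve k:
2·Area = [(1·(-6) − k·(-14)) + (k·5 − 11·(-6))] + 157
       = 19·k + 217 = 312
⇒ k = 5.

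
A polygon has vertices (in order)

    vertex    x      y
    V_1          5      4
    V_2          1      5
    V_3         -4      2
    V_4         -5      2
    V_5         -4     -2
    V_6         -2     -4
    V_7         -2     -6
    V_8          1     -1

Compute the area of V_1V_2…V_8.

Apply the shoelace (surveyor's) formula: 2A = Σ (x_i·y_{i+1} − x_{i+1}·y_i), indices taken mod 8.
Σ = (21) + (22) + (2) + (18) + (12) + (4) + (8) + (9) = 96
Area = |Σ|/2 = 48.

48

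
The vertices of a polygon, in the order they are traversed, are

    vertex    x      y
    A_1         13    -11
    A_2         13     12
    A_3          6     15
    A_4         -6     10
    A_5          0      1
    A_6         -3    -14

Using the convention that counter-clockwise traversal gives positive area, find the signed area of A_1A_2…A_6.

Σ = (299) + (123) + (150) + (-6) + (3) + (215) = 784
Signed area = Σ/2 = 392 (positive ⇒ counter-clockwise traversal).

392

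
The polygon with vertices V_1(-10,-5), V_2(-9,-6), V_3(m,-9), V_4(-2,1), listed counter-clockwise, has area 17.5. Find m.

Write out the shoelace sum; only the two edges meeting at V_3 involve m:
2·Area = [((-9)·(-9) − m·(-6)) + (m·1 − (-2)·(-9))] + 35
       = 7·m + 98 = 35
⇒ m = -9.

-9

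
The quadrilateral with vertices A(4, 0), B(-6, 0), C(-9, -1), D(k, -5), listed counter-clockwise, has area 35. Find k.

-1

The doubled signed area Σ (x_i y_{i+1} − x_{i+1} y_i) is linear in k.
With k=0 it equals 71; the coefficient of k is 1 (from the two edges through D).
So 1·k + 71 = 2·35 = 70 ⇒ k = -1.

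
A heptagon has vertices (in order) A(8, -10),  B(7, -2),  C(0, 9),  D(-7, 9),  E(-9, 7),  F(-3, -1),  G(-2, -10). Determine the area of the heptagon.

A→B: (8)(-2) − (7)(-10) = 54
B→C: (7)(9) − (0)(-2) = 63
C→D: (0)(9) − (-7)(9) = 63
D→E: (-7)(7) − (-9)(9) = 32
E→F: (-9)(-1) − (-3)(7) = 30
F→G: (-3)(-10) − (-2)(-1) = 28
G→A: (-2)(-10) − (8)(-10) = 100
Σ = 370
Area = |Σ|/2 = 185.

185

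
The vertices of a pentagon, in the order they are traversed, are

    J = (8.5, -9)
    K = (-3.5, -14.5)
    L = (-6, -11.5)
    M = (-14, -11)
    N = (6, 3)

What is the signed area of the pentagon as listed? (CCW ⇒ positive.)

-176

Apply Gauss's area formula: 2A = Σ (x_i·y_{i+1} − x_{i+1}·y_i), indices taken mod 5.
Σ = (-154.75) + (-46.75) + (-95) + (24) + (-79.5) = -352
Signed area = Σ/2 = -176 (negative ⇒ clockwise traversal).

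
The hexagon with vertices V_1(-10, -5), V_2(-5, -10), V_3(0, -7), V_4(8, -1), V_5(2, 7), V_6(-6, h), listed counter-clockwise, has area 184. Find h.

6

Write out the shoelace sum; only the two edges meeting at V_6 involve h:
2·Area = [(2·h − (-6)·7) + ((-6)·(-5) − (-10)·h)] + 224
       = 12·h + 296 = 368
⇒ h = 6.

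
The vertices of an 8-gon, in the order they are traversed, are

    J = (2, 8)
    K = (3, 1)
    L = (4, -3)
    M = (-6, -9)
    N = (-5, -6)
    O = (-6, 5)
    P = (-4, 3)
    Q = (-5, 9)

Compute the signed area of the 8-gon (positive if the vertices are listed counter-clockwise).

-118

J→K: (2)(1) − (3)(8) = -22
K→L: (3)(-3) − (4)(1) = -13
L→M: (4)(-9) − (-6)(-3) = -54
M→N: (-6)(-6) − (-5)(-9) = -9
N→O: (-5)(5) − (-6)(-6) = -61
O→P: (-6)(3) − (-4)(5) = 2
P→Q: (-4)(9) − (-5)(3) = -21
Q→J: (-5)(8) − (2)(9) = -58
Σ = -236
Signed area = Σ/2 = -118 (negative ⇒ clockwise traversal).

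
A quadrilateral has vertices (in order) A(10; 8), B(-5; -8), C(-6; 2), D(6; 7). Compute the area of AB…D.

87

Apply Gauss's area formula: 2A = Σ (x_i·y_{i+1} − x_{i+1}·y_i), indices taken mod 4.
A→B: (10)(-8) − (-5)(8) = -40
B→C: (-5)(2) − (-6)(-8) = -58
C→D: (-6)(7) − (6)(2) = -54
D→A: (6)(8) − (10)(7) = -22
Σ = -174
Area = |Σ|/2 = 87.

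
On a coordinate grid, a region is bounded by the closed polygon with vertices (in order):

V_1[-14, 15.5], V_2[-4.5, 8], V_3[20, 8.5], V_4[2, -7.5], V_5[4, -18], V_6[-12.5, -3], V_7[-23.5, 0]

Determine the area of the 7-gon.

Apply the surveyor's formula: 2A = Σ (x_i·y_{i+1} − x_{i+1}·y_i), indices taken mod 7.
Σ = (-42.25) + (-198.25) + (-167) + (-6) + (-237) + (-70.5) + (-364.25) = -1085.25
Area = |Σ|/2 = 542.625.

542.625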